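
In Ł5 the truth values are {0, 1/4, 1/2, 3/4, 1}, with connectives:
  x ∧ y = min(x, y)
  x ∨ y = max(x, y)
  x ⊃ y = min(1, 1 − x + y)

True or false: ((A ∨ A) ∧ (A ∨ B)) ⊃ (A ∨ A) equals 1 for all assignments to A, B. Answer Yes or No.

Yes

At A = 0, B = 3/4, for instance:
A ∨ A = 0 ∨ 0 = 0
A ∨ B = 0 ∨ 3/4 = 3/4
(A ∨ A) ∧ (A ∨ B) = 0 ∧ 3/4 = 0
((A ∨ A) ∧ (A ∨ B)) ⊃ (A ∨ A) = 0 ⊃ 0 = 1
and checking the remaining 24 assignments likewise gives ≥ 1 in every case.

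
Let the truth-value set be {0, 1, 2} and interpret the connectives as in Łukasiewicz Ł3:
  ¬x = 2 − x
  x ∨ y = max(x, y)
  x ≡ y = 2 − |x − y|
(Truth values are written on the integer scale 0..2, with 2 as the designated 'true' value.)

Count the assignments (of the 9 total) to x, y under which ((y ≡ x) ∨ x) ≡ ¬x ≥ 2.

x = 0, y = 0 ↦ 2  ≥
x = 0, y = 1 ↦ 1  <
x = 0, y = 2 ↦ 0  <
x = 1, y = 0 ↦ 2  ≥
x = 1, y = 1 ↦ 1  <
x = 1, y = 2 ↦ 2  ≥
x = 2, y = 0 ↦ 0  <
x = 2, y = 1 ↦ 0  <
x = 2, y = 2 ↦ 0  <
So 3 of the 9 assignments meet the threshold.

3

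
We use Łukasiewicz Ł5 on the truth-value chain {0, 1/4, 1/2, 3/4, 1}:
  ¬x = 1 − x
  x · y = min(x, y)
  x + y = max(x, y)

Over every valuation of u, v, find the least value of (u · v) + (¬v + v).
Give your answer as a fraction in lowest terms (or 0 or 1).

Take u = 0, v = 1/2:
u · v = 0 · 1/2 = 0
¬v = ¬1/2 = 1/2
¬v + v = 1/2 + 1/2 = 1/2
(u · v) + (¬v + v) = 0 + 1/2 = 1/2
No assignment yields a value below 1/2, so this is the minimum.

1/2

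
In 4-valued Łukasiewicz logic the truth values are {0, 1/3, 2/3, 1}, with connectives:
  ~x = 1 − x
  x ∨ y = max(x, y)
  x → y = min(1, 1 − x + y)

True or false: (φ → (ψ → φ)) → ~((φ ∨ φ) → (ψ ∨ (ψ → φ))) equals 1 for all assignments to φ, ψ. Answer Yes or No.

Counterexample: take φ = 0, ψ = 0.
ψ → φ = 0 → 0 = 1
φ → (ψ → φ) = 0 → 1 = 1
φ ∨ φ = 0 ∨ 0 = 0
ψ → φ = 0 → 0 = 1
ψ ∨ (ψ → φ) = 0 ∨ 1 = 1
(φ ∨ φ) → (ψ ∨ (ψ → φ)) = 0 → 1 = 1
~((φ ∨ φ) → (ψ ∨ (ψ → φ))) = ~1 = 0
(φ → (ψ → φ)) → ~((φ ∨ φ) → (ψ ∨ (ψ → φ))) = 1 → 0 = 0
This gives 0 ≠ 1.

No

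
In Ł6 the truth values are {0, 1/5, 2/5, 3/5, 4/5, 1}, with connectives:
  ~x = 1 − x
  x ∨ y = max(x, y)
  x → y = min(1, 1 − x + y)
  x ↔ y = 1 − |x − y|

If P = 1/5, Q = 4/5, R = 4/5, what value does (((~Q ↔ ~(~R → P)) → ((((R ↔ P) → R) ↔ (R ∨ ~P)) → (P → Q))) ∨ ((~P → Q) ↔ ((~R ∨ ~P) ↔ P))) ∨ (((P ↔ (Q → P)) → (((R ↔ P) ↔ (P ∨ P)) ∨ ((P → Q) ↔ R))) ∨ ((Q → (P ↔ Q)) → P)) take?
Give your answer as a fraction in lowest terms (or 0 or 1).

1

~Q = ~4/5 = 1/5
~R = ~4/5 = 1/5
~R → P = 1/5 → 1/5 = 1
~(~R → P) = ~1 = 0
~Q ↔ ~(~R → P) = 1/5 ↔ 0 = 4/5
R ↔ P = 4/5 ↔ 1/5 = 2/5
(R ↔ P) → R = 2/5 → 4/5 = 1
~P = ~1/5 = 4/5
R ∨ ~P = 4/5 ∨ 4/5 = 4/5
((R ↔ P) → R) ↔ (R ∨ ~P) = 1 ↔ 4/5 = 4/5
P → Q = 1/5 → 4/5 = 1
(((R ↔ P) → R) ↔ (R ∨ ~P)) → (P → Q) = 4/5 → 1 = 1
(~Q ↔ ~(~R → P)) → ((((R ↔ P) → R) ↔ (R ∨ ~P)) → (P → Q)) = 4/5 → 1 = 1
~P = ~1/5 = 4/5
~P → Q = 4/5 → 4/5 = 1
~R = ~4/5 = 1/5
~P = ~1/5 = 4/5
~R ∨ ~P = 1/5 ∨ 4/5 = 4/5
(~R ∨ ~P) ↔ P = 4/5 ↔ 1/5 = 2/5
(~P → Q) ↔ ((~R ∨ ~P) ↔ P) = 1 ↔ 2/5 = 2/5
((~Q ↔ ~(~R → P)) → ((((R ↔ P) → R) ↔ (R ∨ ~P)) → (P → Q))) ∨ ((~P → Q) ↔ ((~R ∨ ~P) ↔ P)) = 1 ∨ 2/5 = 1
Q → P = 4/5 → 1/5 = 2/5
P ↔ (Q → P) = 1/5 ↔ 2/5 = 4/5
R ↔ P = 4/5 ↔ 1/5 = 2/5
P ∨ P = 1/5 ∨ 1/5 = 1/5
(R ↔ P) ↔ (P ∨ P) = 2/5 ↔ 1/5 = 4/5
P → Q = 1/5 → 4/5 = 1
(P → Q) ↔ R = 1 ↔ 4/5 = 4/5
((R ↔ P) ↔ (P ∨ P)) ∨ ((P → Q) ↔ R) = 4/5 ∨ 4/5 = 4/5
(P ↔ (Q → P)) → (((R ↔ P) ↔ (P ∨ P)) ∨ ((P → Q) ↔ R)) = 4/5 → 4/5 = 1
P ↔ Q = 1/5 ↔ 4/5 = 2/5
Q → (P ↔ Q) = 4/5 → 2/5 = 3/5
(Q → (P ↔ Q)) → P = 3/5 → 1/5 = 3/5
((P ↔ (Q → P)) → (((R ↔ P) ↔ (P ∨ P)) ∨ ((P → Q) ↔ R))) ∨ ((Q → (P ↔ Q)) → P) = 1 ∨ 3/5 = 1
(((~Q ↔ ~(~R → P)) → ((((R ↔ P) → R) ↔ (R ∨ ~P)) → (P → Q))) ∨ ((~P → Q) ↔ ((~R ∨ ~P) ↔ P))) ∨ (((P ↔ (Q → P)) → (((R ↔ P) ↔ (P ∨ P)) ∨ ((P → Q) ↔ R))) ∨ ((Q → (P ↔ Q)) → P)) = 1 ∨ 1 = 1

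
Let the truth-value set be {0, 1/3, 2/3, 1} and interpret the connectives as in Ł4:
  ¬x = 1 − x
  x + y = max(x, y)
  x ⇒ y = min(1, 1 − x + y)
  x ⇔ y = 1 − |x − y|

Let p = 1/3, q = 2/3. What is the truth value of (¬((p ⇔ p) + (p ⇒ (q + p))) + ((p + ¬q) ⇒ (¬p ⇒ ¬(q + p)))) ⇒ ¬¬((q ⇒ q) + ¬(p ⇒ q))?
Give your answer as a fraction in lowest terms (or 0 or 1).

p ⇔ p = 1/3 ⇔ 1/3 = 1
q + p = 2/3 + 1/3 = 2/3
p ⇒ (q + p) = 1/3 ⇒ 2/3 = 1
(p ⇔ p) + (p ⇒ (q + p)) = 1 + 1 = 1
¬((p ⇔ p) + (p ⇒ (q + p))) = ¬1 = 0
¬q = ¬2/3 = 1/3
p + ¬q = 1/3 + 1/3 = 1/3
¬p = ¬1/3 = 2/3
q + p = 2/3 + 1/3 = 2/3
¬(q + p) = ¬2/3 = 1/3
¬p ⇒ ¬(q + p) = 2/3 ⇒ 1/3 = 2/3
(p + ¬q) ⇒ (¬p ⇒ ¬(q + p)) = 1/3 ⇒ 2/3 = 1
¬((p ⇔ p) + (p ⇒ (q + p))) + ((p + ¬q) ⇒ (¬p ⇒ ¬(q + p))) = 0 + 1 = 1
q ⇒ q = 2/3 ⇒ 2/3 = 1
p ⇒ q = 1/3 ⇒ 2/3 = 1
¬(p ⇒ q) = ¬1 = 0
(q ⇒ q) + ¬(p ⇒ q) = 1 + 0 = 1
¬((q ⇒ q) + ¬(p ⇒ q)) = ¬1 = 0
¬¬((q ⇒ q) + ¬(p ⇒ q)) = ¬0 = 1
(¬((p ⇔ p) + (p ⇒ (q + p))) + ((p + ¬q) ⇒ (¬p ⇒ ¬(q + p)))) ⇒ ¬¬((q ⇒ q) + ¬(p ⇒ q)) = 1 ⇒ 1 = 1

1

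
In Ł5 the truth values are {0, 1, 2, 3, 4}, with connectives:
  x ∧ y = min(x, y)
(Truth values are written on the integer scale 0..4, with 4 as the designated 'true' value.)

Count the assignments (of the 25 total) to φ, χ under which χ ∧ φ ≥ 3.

4

value 4: 1 assignment (counts)
value 3: 3 assignments (counts)
value 2: 5 assignments
value 1: 7 assignments
value 0: 9 assignments
So 4 of the 25 assignments meet the threshold.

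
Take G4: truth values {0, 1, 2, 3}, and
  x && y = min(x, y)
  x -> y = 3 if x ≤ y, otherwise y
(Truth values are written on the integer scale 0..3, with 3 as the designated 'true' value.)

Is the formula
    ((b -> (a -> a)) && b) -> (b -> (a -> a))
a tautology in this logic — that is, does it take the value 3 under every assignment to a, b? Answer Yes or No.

Yes

a = 0, b = 0 ↦ 3
a = 0, b = 1 ↦ 3
a = 0, b = 2 ↦ 3
a = 0, b = 3 ↦ 3
a = 1, b = 0 ↦ 3
a = 1, b = 1 ↦ 3
a = 1, b = 2 ↦ 3
a = 1, b = 3 ↦ 3
a = 2, b = 0 ↦ 3
a = 2, b = 1 ↦ 3
a = 2, b = 2 ↦ 3
a = 2, b = 3 ↦ 3
a = 3, b = 0 ↦ 3
a = 3, b = 1 ↦ 3
a = 3, b = 2 ↦ 3
a = 3, b = 3 ↦ 3
Every assignment gives a value ≥ 3.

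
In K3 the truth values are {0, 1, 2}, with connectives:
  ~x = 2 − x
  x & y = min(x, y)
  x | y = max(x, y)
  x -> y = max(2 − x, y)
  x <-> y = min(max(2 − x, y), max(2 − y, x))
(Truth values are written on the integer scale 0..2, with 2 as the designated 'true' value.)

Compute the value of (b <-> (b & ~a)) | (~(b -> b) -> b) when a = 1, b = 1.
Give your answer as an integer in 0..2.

~a = ~1 = 1
b & ~a = 1 & 1 = 1
b <-> (b & ~a) = 1 <-> 1 = 1
b -> b = 1 -> 1 = 1
~(b -> b) = ~1 = 1
~(b -> b) -> b = 1 -> 1 = 1
(b <-> (b & ~a)) | (~(b -> b) -> b) = 1 | 1 = 1

1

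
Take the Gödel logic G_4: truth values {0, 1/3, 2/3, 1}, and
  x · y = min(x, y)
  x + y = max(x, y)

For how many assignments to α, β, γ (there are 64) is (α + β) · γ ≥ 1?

value 1: 7 assignments (counts)
value 2/3: 17 assignments
value 1/3: 21 assignments
value 0: 19 assignments
So 7 of the 64 assignments meet the threshold.

7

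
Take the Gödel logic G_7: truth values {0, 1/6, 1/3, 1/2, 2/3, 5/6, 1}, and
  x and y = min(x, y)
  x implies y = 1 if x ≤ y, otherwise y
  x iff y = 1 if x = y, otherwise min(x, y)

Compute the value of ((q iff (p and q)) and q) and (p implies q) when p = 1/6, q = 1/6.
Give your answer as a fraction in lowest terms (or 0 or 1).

1/6

p and q = 1/6 and 1/6 = 1/6
q iff (p and q) = 1/6 iff 1/6 = 1
(q iff (p and q)) and q = 1 and 1/6 = 1/6
p implies q = 1/6 implies 1/6 = 1
((q iff (p and q)) and q) and (p implies q) = 1/6 and 1 = 1/6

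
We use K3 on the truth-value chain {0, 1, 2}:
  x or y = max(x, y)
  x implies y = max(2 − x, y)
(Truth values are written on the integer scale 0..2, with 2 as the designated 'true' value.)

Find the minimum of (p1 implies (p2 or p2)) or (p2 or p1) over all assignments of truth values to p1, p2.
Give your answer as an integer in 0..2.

Take p1 = 1, p2 = 0:
p2 or p2 = 0 or 0 = 0
p1 implies (p2 or p2) = 1 implies 0 = 1
p2 or p1 = 0 or 1 = 1
(p1 implies (p2 or p2)) or (p2 or p1) = 1 or 1 = 1
No assignment yields a value below 1, so this is the minimum.

1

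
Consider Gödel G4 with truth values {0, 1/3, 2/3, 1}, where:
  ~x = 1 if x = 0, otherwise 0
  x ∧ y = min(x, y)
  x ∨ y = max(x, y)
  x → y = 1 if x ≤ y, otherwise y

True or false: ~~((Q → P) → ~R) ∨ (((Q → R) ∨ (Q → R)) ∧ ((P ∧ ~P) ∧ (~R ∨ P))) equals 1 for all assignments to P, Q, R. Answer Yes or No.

No

Counterexample: take P = 0, Q = 0, R = 1/3.
Q → P = 0 → 0 = 1
~R = ~1/3 = 0
(Q → P) → ~R = 1 → 0 = 0
~((Q → P) → ~R) = ~0 = 1
~~((Q → P) → ~R) = ~1 = 0
Q → R = 0 → 1/3 = 1
Q → R = 0 → 1/3 = 1
(Q → R) ∨ (Q → R) = 1 ∨ 1 = 1
~P = ~0 = 1
P ∧ ~P = 0 ∧ 1 = 0
~R = ~1/3 = 0
~R ∨ P = 0 ∨ 0 = 0
(P ∧ ~P) ∧ (~R ∨ P) = 0 ∧ 0 = 0
((Q → R) ∨ (Q → R)) ∧ ((P ∧ ~P) ∧ (~R ∨ P)) = 1 ∧ 0 = 0
~~((Q → P) → ~R) ∨ (((Q → R) ∨ (Q → R)) ∧ ((P ∧ ~P) ∧ (~R ∨ P))) = 0 ∨ 0 = 0
This gives 0 ≠ 1.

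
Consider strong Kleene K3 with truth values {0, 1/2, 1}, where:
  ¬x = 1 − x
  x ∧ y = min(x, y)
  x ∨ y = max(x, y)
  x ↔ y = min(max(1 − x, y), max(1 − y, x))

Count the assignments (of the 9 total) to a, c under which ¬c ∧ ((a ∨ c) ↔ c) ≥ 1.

a = 0, c = 0 ↦ 1  ≥
a = 0, c = 1/2 ↦ 1/2  <
a = 0, c = 1 ↦ 0  <
a = 1/2, c = 0 ↦ 1/2  <
a = 1/2, c = 1/2 ↦ 1/2  <
a = 1/2, c = 1 ↦ 0  <
a = 1, c = 0 ↦ 0  <
a = 1, c = 1/2 ↦ 1/2  <
a = 1, c = 1 ↦ 0  <
So 1 of the 9 assignments meets the threshold.

1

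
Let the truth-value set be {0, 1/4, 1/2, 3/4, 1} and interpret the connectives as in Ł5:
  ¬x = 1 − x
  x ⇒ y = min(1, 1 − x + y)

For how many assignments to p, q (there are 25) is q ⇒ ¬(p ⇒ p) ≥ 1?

5

value 1: 5 assignments (counts)
value 3/4: 5 assignments
value 1/2: 5 assignments
value 1/4: 5 assignments
value 0: 5 assignments
So 5 of the 25 assignments meet the threshold.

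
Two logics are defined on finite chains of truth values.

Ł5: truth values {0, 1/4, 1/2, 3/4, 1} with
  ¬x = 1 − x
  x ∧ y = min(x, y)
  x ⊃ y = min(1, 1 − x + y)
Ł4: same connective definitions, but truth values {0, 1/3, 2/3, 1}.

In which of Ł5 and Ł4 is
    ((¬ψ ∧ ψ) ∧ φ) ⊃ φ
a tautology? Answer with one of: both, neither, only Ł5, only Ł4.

In Ł5: every assignment gives 1 — tautology.
In Ł4: every assignment gives 1 — tautology.

both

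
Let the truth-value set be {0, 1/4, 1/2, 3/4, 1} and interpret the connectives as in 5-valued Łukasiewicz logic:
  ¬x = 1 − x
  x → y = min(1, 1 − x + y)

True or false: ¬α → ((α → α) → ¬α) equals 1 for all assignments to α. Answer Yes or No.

Yes

α = 0 ↦ 1
α = 1/4 ↦ 1
α = 1/2 ↦ 1
α = 3/4 ↦ 1
α = 1 ↦ 1
Every assignment gives a value ≥ 1.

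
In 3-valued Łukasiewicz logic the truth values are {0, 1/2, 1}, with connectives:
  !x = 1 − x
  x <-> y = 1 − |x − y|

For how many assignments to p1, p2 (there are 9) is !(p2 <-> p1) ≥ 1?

p1 = 0, p2 = 0 ↦ 0  <
p1 = 0, p2 = 1/2 ↦ 1/2  <
p1 = 0, p2 = 1 ↦ 1  ≥
p1 = 1/2, p2 = 0 ↦ 1/2  <
p1 = 1/2, p2 = 1/2 ↦ 0  <
p1 = 1/2, p2 = 1 ↦ 1/2  <
p1 = 1, p2 = 0 ↦ 1  ≥
p1 = 1, p2 = 1/2 ↦ 1/2  <
p1 = 1, p2 = 1 ↦ 0  <
So 2 of the 9 assignments meet the threshold.

2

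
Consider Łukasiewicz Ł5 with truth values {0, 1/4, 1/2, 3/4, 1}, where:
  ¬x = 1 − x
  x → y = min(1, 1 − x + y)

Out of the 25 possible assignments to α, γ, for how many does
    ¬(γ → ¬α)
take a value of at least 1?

1

value 1: 1 assignment (counts)
value 3/4: 2 assignments
value 1/2: 3 assignments
value 1/4: 4 assignments
value 0: 15 assignments
So 1 of the 25 assignments meets the threshold.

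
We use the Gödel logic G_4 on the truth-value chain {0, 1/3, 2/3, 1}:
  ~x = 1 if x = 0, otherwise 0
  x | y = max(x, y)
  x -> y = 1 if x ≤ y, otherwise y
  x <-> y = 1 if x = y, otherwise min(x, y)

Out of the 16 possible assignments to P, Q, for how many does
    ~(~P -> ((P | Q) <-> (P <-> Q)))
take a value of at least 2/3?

4

P = 0, Q = 0 ↦ 1  ≥
P = 0, Q = 1/3 ↦ 1  ≥
P = 0, Q = 2/3 ↦ 1  ≥
P = 0, Q = 1 ↦ 1  ≥
P = 1/3, Q = 0 ↦ 0  <
P = 1/3, Q = 1/3 ↦ 0  <
P = 1/3, Q = 2/3 ↦ 0  <
P = 1/3, Q = 1 ↦ 0  <
P = 2/3, Q = 0 ↦ 0  <
P = 2/3, Q = 1/3 ↦ 0  <
P = 2/3, Q = 2/3 ↦ 0  <
P = 2/3, Q = 1 ↦ 0  <
P = 1, Q = 0 ↦ 0  <
P = 1, Q = 1/3 ↦ 0  <
P = 1, Q = 2/3 ↦ 0  <
P = 1, Q = 1 ↦ 0  <
So 4 of the 16 assignments meet the threshold.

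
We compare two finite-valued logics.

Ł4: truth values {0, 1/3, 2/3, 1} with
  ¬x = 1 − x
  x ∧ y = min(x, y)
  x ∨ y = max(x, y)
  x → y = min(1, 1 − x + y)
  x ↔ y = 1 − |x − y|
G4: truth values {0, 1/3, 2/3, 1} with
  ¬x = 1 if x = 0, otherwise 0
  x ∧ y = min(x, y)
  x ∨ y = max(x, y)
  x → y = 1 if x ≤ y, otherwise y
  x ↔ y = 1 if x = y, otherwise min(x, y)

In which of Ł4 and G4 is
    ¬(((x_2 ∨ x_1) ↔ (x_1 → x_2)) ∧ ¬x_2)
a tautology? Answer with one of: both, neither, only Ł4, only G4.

only G4

In Ł4: at x_1 = 0, x_2 = 1/3 the value is 2/3 — not a tautology.
In G4: every assignment gives 1 — tautology.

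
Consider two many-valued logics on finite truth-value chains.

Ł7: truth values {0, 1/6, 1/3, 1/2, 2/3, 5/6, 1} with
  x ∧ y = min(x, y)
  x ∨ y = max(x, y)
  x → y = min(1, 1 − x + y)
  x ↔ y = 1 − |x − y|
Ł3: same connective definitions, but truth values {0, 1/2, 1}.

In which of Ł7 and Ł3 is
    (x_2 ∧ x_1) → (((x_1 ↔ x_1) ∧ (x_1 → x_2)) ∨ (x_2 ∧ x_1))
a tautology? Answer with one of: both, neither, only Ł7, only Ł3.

both

In Ł7: every assignment gives 1 — tautology.
In Ł3: every assignment gives 1 — tautology.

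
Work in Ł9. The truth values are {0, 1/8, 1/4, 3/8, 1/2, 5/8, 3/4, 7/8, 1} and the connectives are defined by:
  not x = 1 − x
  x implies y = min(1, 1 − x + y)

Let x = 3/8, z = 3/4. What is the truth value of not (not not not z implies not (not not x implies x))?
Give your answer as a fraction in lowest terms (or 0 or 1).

1/4

not z = not 3/4 = 1/4
not not z = not 1/4 = 3/4
not not not z = not 3/4 = 1/4
not x = not 3/8 = 5/8
not not x = not 5/8 = 3/8
not not x implies x = 3/8 implies 3/8 = 1
not (not not x implies x) = not 1 = 0
not not not z implies not (not not x implies x) = 1/4 implies 0 = 3/4
not (not not not z implies not (not not x implies x)) = not 3/4 = 1/4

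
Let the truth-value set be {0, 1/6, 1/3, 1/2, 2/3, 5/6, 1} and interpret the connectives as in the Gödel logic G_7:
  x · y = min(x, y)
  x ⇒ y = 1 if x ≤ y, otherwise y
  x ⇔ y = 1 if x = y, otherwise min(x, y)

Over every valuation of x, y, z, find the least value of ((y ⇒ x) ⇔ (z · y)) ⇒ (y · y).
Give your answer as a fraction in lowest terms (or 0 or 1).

Take x = 0, y = 1/6, z = 0:
y ⇒ x = 1/6 ⇒ 0 = 0
z · y = 0 · 1/6 = 0
(y ⇒ x) ⇔ (z · y) = 0 ⇔ 0 = 1
y · y = 1/6 · 1/6 = 1/6
((y ⇒ x) ⇔ (z · y)) ⇒ (y · y) = 1 ⇒ 1/6 = 1/6
No assignment yields a value below 1/6, so this is the minimum.

1/6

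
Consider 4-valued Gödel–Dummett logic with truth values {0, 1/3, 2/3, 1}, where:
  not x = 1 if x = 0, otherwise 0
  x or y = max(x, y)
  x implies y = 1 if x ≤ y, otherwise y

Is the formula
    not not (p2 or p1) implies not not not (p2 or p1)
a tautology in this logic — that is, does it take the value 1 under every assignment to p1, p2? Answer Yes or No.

No

Counterexample: take p1 = 0, p2 = 1/3.
p2 or p1 = 1/3 or 0 = 1/3
not (p2 or p1) = not 1/3 = 0
not not (p2 or p1) = not 0 = 1
p2 or p1 = 1/3 or 0 = 1/3
not (p2 or p1) = not 1/3 = 0
not not (p2 or p1) = not 0 = 1
not not not (p2 or p1) = not 1 = 0
not not (p2 or p1) implies not not not (p2 or p1) = 1 implies 0 = 0
This gives 0 ≠ 1.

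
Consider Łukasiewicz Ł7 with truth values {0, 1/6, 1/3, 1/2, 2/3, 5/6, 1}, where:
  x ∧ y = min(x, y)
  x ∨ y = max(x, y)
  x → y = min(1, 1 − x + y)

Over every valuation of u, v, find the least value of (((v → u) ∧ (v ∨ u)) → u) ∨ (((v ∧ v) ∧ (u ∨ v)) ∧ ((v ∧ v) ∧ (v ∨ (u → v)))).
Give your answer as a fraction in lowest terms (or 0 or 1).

1/2

Take u = 0, v = 1/2:
v → u = 1/2 → 0 = 1/2
v ∨ u = 1/2 ∨ 0 = 1/2
(v → u) ∧ (v ∨ u) = 1/2 ∧ 1/2 = 1/2
((v → u) ∧ (v ∨ u)) → u = 1/2 → 0 = 1/2
v ∧ v = 1/2 ∧ 1/2 = 1/2
u ∨ v = 0 ∨ 1/2 = 1/2
(v ∧ v) ∧ (u ∨ v) = 1/2 ∧ 1/2 = 1/2
v ∧ v = 1/2 ∧ 1/2 = 1/2
u → v = 0 → 1/2 = 1
v ∨ (u → v) = 1/2 ∨ 1 = 1
(v ∧ v) ∧ (v ∨ (u → v)) = 1/2 ∧ 1 = 1/2
((v ∧ v) ∧ (u ∨ v)) ∧ ((v ∧ v) ∧ (v ∨ (u → v))) = 1/2 ∧ 1/2 = 1/2
(((v → u) ∧ (v ∨ u)) → u) ∨ (((v ∧ v) ∧ (u ∨ v)) ∧ ((v ∧ v) ∧ (v ∨ (u → v)))) = 1/2 ∨ 1/2 = 1/2
No assignment yields a value below 1/2, so this is the minimum.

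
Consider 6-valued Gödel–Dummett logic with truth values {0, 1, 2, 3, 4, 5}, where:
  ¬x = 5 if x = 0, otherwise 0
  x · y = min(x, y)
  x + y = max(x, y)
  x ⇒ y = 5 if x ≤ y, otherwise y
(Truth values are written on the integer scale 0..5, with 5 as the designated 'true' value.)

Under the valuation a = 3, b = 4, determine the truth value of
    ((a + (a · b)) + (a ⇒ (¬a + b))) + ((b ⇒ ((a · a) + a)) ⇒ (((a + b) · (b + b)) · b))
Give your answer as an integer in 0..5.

a · b = 3 · 4 = 3
a + (a · b) = 3 + 3 = 3
¬a = ¬3 = 0
¬a + b = 0 + 4 = 4
a ⇒ (¬a + b) = 3 ⇒ 4 = 5
(a + (a · b)) + (a ⇒ (¬a + b)) = 3 + 5 = 5
a · a = 3 · 3 = 3
(a · a) + a = 3 + 3 = 3
b ⇒ ((a · a) + a) = 4 ⇒ 3 = 3
a + b = 3 + 4 = 4
b + b = 4 + 4 = 4
(a + b) · (b + b) = 4 · 4 = 4
((a + b) · (b + b)) · b = 4 · 4 = 4
(b ⇒ ((a · a) + a)) ⇒ (((a + b) · (b + b)) · b) = 3 ⇒ 4 = 5
((a + (a · b)) + (a ⇒ (¬a + b))) + ((b ⇒ ((a · a) + a)) ⇒ (((a + b) · (b + b)) · b)) = 5 + 5 = 5

5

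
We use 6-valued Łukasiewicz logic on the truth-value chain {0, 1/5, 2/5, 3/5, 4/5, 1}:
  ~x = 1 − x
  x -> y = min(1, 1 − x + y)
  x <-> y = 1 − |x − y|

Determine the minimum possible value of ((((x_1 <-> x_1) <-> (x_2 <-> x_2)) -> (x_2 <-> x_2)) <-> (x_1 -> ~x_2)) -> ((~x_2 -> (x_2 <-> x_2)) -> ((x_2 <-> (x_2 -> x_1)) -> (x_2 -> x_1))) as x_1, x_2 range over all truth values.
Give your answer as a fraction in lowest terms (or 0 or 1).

Take x_1 = 0, x_2 = 3/5:
x_1 <-> x_1 = 0 <-> 0 = 1
x_2 <-> x_2 = 3/5 <-> 3/5 = 1
(x_1 <-> x_1) <-> (x_2 <-> x_2) = 1 <-> 1 = 1
x_2 <-> x_2 = 3/5 <-> 3/5 = 1
((x_1 <-> x_1) <-> (x_2 <-> x_2)) -> (x_2 <-> x_2) = 1 -> 1 = 1
~x_2 = ~3/5 = 2/5
x_1 -> ~x_2 = 0 -> 2/5 = 1
(((x_1 <-> x_1) <-> (x_2 <-> x_2)) -> (x_2 <-> x_2)) <-> (x_1 -> ~x_2) = 1 <-> 1 = 1
~x_2 = ~3/5 = 2/5
x_2 <-> x_2 = 3/5 <-> 3/5 = 1
~x_2 -> (x_2 <-> x_2) = 2/5 -> 1 = 1
x_2 -> x_1 = 3/5 -> 0 = 2/5
x_2 <-> (x_2 -> x_1) = 3/5 <-> 2/5 = 4/5
x_2 -> x_1 = 3/5 -> 0 = 2/5
(x_2 <-> (x_2 -> x_1)) -> (x_2 -> x_1) = 4/5 -> 2/5 = 3/5
(~x_2 -> (x_2 <-> x_2)) -> ((x_2 <-> (x_2 -> x_1)) -> (x_2 -> x_1)) = 1 -> 3/5 = 3/5
((((x_1 <-> x_1) <-> (x_2 <-> x_2)) -> (x_2 <-> x_2)) <-> (x_1 -> ~x_2)) -> ((~x_2 -> (x_2 <-> x_2)) -> ((x_2 <-> (x_2 -> x_1)) -> (x_2 -> x_1))) = 1 -> 3/5 = 3/5
No assignment yields a value below 3/5, so this is the minimum.

3/5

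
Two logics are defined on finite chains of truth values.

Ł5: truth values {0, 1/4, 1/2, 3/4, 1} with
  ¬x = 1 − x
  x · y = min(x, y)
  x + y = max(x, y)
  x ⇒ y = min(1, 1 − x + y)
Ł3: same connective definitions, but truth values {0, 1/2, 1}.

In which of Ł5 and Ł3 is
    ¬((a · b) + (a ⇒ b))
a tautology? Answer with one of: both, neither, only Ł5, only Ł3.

In Ł5: at a = 0, b = 0 the value is 0 — not a tautology.
In Ł3: at a = 0, b = 0 the value is 0 — not a tautology.

neither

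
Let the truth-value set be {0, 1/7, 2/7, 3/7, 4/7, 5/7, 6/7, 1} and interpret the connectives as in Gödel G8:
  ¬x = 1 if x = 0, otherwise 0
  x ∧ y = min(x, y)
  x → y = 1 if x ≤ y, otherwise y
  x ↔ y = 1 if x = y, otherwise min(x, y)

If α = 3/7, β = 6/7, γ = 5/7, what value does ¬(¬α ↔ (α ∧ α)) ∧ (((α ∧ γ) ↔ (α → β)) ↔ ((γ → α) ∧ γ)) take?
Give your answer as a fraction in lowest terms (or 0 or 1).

¬α = ¬3/7 = 0
α ∧ α = 3/7 ∧ 3/7 = 3/7
¬α ↔ (α ∧ α) = 0 ↔ 3/7 = 0
¬(¬α ↔ (α ∧ α)) = ¬0 = 1
α ∧ γ = 3/7 ∧ 5/7 = 3/7
α → β = 3/7 → 6/7 = 1
(α ∧ γ) ↔ (α → β) = 3/7 ↔ 1 = 3/7
γ → α = 5/7 → 3/7 = 3/7
(γ → α) ∧ γ = 3/7 ∧ 5/7 = 3/7
((α ∧ γ) ↔ (α → β)) ↔ ((γ → α) ∧ γ) = 3/7 ↔ 3/7 = 1
¬(¬α ↔ (α ∧ α)) ∧ (((α ∧ γ) ↔ (α → β)) ↔ ((γ → α) ∧ γ)) = 1 ∧ 1 = 1

1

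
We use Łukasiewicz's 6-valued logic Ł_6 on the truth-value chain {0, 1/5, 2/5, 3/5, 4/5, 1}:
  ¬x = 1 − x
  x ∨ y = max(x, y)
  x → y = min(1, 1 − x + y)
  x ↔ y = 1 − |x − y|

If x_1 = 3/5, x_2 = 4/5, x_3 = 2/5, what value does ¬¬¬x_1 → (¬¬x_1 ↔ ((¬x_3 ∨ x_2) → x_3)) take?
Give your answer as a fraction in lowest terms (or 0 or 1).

1

¬x_1 = ¬3/5 = 2/5
¬¬x_1 = ¬2/5 = 3/5
¬¬¬x_1 = ¬3/5 = 2/5
¬x_1 = ¬3/5 = 2/5
¬¬x_1 = ¬2/5 = 3/5
¬x_3 = ¬2/5 = 3/5
¬x_3 ∨ x_2 = 3/5 ∨ 4/5 = 4/5
(¬x_3 ∨ x_2) → x_3 = 4/5 → 2/5 = 3/5
¬¬x_1 ↔ ((¬x_3 ∨ x_2) → x_3) = 3/5 ↔ 3/5 = 1
¬¬¬x_1 → (¬¬x_1 ↔ ((¬x_3 ∨ x_2) → x_3)) = 2/5 → 1 = 1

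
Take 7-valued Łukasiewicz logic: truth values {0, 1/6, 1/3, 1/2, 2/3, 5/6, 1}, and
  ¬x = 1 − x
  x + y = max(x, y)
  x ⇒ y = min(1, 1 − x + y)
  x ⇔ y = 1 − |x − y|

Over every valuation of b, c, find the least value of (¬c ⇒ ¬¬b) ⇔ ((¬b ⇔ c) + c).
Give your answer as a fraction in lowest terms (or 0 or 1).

1/2

Take b = 1, c = 1/2:
¬c = ¬1/2 = 1/2
¬b = ¬1 = 0
¬¬b = ¬0 = 1
¬c ⇒ ¬¬b = 1/2 ⇒ 1 = 1
¬b = ¬1 = 0
¬b ⇔ c = 0 ⇔ 1/2 = 1/2
(¬b ⇔ c) + c = 1/2 + 1/2 = 1/2
(¬c ⇒ ¬¬b) ⇔ ((¬b ⇔ c) + c) = 1 ⇔ 1/2 = 1/2
No assignment yields a value below 1/2, so this is the minimum.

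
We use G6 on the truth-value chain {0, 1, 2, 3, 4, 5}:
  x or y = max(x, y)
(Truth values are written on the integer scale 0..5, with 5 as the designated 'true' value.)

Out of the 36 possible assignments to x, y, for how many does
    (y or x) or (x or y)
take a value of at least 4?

value 5: 11 assignments (counts)
value 4: 9 assignments (counts)
value 3: 7 assignments
value 2: 5 assignments
value 1: 3 assignments
value 0: 1 assignment
So 20 of the 36 assignments meet the threshold.

20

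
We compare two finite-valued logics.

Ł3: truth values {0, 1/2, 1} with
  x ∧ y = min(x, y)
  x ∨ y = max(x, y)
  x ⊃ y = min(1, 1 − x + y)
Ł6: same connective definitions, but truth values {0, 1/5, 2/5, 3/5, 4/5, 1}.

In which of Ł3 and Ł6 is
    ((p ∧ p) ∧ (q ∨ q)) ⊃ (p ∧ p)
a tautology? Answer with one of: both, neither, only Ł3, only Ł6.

both

In Ł3: every assignment gives 1 — tautology.
In Ł6: every assignment gives 1 — tautology.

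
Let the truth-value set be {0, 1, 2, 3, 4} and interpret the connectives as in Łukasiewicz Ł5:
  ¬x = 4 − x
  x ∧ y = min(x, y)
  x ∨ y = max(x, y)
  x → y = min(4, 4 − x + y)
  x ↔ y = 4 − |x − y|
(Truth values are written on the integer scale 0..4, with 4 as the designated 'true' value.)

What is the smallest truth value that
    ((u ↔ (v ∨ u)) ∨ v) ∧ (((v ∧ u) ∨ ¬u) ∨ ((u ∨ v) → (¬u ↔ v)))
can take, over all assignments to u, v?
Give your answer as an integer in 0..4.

2

Take u = 0, v = 2:
v ∨ u = 2 ∨ 0 = 2
u ↔ (v ∨ u) = 0 ↔ 2 = 2
(u ↔ (v ∨ u)) ∨ v = 2 ∨ 2 = 2
v ∧ u = 2 ∧ 0 = 0
¬u = ¬0 = 4
(v ∧ u) ∨ ¬u = 0 ∨ 4 = 4
u ∨ v = 0 ∨ 2 = 2
¬u = ¬0 = 4
¬u ↔ v = 4 ↔ 2 = 2
(u ∨ v) → (¬u ↔ v) = 2 → 2 = 4
((v ∧ u) ∨ ¬u) ∨ ((u ∨ v) → (¬u ↔ v)) = 4 ∨ 4 = 4
((u ↔ (v ∨ u)) ∨ v) ∧ (((v ∧ u) ∨ ¬u) ∨ ((u ∨ v) → (¬u ↔ v))) = 2 ∧ 4 = 2
No assignment yields a value below 2, so this is the minimum.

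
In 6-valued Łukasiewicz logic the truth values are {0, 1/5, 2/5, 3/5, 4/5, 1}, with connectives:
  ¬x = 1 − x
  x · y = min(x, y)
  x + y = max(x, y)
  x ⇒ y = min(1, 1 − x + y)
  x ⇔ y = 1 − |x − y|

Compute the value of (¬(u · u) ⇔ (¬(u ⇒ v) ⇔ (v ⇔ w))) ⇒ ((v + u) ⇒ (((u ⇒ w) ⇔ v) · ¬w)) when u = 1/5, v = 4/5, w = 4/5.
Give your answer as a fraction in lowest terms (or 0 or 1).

u · u = 1/5 · 1/5 = 1/5
¬(u · u) = ¬1/5 = 4/5
u ⇒ v = 1/5 ⇒ 4/5 = 1
¬(u ⇒ v) = ¬1 = 0
v ⇔ w = 4/5 ⇔ 4/5 = 1
¬(u ⇒ v) ⇔ (v ⇔ w) = 0 ⇔ 1 = 0
¬(u · u) ⇔ (¬(u ⇒ v) ⇔ (v ⇔ w)) = 4/5 ⇔ 0 = 1/5
v + u = 4/5 + 1/5 = 4/5
u ⇒ w = 1/5 ⇒ 4/5 = 1
(u ⇒ w) ⇔ v = 1 ⇔ 4/5 = 4/5
¬w = ¬4/5 = 1/5
((u ⇒ w) ⇔ v) · ¬w = 4/5 · 1/5 = 1/5
(v + u) ⇒ (((u ⇒ w) ⇔ v) · ¬w) = 4/5 ⇒ 1/5 = 2/5
(¬(u · u) ⇔ (¬(u ⇒ v) ⇔ (v ⇔ w))) ⇒ ((v + u) ⇒ (((u ⇒ w) ⇔ v) · ¬w)) = 1/5 ⇒ 2/5 = 1

1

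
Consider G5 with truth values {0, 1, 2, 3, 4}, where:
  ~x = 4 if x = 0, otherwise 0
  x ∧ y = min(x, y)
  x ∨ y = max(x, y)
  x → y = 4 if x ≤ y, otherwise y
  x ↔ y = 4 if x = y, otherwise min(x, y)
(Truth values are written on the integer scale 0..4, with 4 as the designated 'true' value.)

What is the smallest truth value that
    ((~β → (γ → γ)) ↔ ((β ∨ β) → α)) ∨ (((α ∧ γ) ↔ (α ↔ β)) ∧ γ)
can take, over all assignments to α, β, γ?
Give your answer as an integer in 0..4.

Take α = 0, β = 1, γ = 0:
~β = ~1 = 0
γ → γ = 0 → 0 = 4
~β → (γ → γ) = 0 → 4 = 4
β ∨ β = 1 ∨ 1 = 1
(β ∨ β) → α = 1 → 0 = 0
(~β → (γ → γ)) ↔ ((β ∨ β) → α) = 4 ↔ 0 = 0
α ∧ γ = 0 ∧ 0 = 0
α ↔ β = 0 ↔ 1 = 0
(α ∧ γ) ↔ (α ↔ β) = 0 ↔ 0 = 4
((α ∧ γ) ↔ (α ↔ β)) ∧ γ = 4 ∧ 0 = 0
((~β → (γ → γ)) ↔ ((β ∨ β) → α)) ∨ (((α ∧ γ) ↔ (α ↔ β)) ∧ γ) = 0 ∨ 0 = 0
No assignment yields a value below 0, so this is the minimum.

0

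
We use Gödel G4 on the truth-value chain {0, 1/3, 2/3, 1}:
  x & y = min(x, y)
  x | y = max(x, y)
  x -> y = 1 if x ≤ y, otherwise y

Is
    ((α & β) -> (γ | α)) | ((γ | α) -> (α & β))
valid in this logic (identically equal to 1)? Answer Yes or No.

At α = 0, β = 1/3, γ = 1, for instance:
α & β = 0 & 1/3 = 0
γ | α = 1 | 0 = 1
(α & β) -> (γ | α) = 0 -> 1 = 1
(γ | α) -> (α & β) = 1 -> 0 = 0
((α & β) -> (γ | α)) | ((γ | α) -> (α & β)) = 1 | 0 = 1
and checking the remaining 63 assignments likewise gives ≥ 1 in every case.

Yes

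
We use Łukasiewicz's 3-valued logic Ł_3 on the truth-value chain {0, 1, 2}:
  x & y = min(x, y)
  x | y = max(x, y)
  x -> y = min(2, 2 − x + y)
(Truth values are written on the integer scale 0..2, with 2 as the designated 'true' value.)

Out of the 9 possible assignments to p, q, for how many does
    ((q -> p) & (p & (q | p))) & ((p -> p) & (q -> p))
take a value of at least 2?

p = 0, q = 0 ↦ 0  <
p = 0, q = 1 ↦ 0  <
p = 0, q = 2 ↦ 0  <
p = 1, q = 0 ↦ 1  <
p = 1, q = 1 ↦ 1  <
p = 1, q = 2 ↦ 1  <
p = 2, q = 0 ↦ 2  ≥
p = 2, q = 1 ↦ 2  ≥
p = 2, q = 2 ↦ 2  ≥
So 3 of the 9 assignments meet the threshold.

3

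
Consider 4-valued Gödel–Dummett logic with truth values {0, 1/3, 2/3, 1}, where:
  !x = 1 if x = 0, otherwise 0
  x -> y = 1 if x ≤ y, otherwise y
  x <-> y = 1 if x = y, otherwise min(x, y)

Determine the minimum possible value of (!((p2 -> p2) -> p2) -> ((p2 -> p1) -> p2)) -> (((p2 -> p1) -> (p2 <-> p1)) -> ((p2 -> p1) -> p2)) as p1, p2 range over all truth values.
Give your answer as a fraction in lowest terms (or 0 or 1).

1/3

Take p1 = 1/3, p2 = 1/3:
p2 -> p2 = 1/3 -> 1/3 = 1
(p2 -> p2) -> p2 = 1 -> 1/3 = 1/3
!((p2 -> p2) -> p2) = !1/3 = 0
p2 -> p1 = 1/3 -> 1/3 = 1
(p2 -> p1) -> p2 = 1 -> 1/3 = 1/3
!((p2 -> p2) -> p2) -> ((p2 -> p1) -> p2) = 0 -> 1/3 = 1
p2 -> p1 = 1/3 -> 1/3 = 1
p2 <-> p1 = 1/3 <-> 1/3 = 1
(p2 -> p1) -> (p2 <-> p1) = 1 -> 1 = 1
p2 -> p1 = 1/3 -> 1/3 = 1
(p2 -> p1) -> p2 = 1 -> 1/3 = 1/3
((p2 -> p1) -> (p2 <-> p1)) -> ((p2 -> p1) -> p2) = 1 -> 1/3 = 1/3
(!((p2 -> p2) -> p2) -> ((p2 -> p1) -> p2)) -> (((p2 -> p1) -> (p2 <-> p1)) -> ((p2 -> p1) -> p2)) = 1 -> 1/3 = 1/3
No assignment yields a value below 1/3, so this is the minimum.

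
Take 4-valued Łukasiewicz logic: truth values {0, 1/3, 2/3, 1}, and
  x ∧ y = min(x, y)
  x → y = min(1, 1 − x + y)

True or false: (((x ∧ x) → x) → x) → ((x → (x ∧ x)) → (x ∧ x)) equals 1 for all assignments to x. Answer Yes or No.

Yes

x = 0 ↦ 1
x = 1/3 ↦ 1
x = 2/3 ↦ 1
x = 1 ↦ 1
Every assignment gives a value ≥ 1.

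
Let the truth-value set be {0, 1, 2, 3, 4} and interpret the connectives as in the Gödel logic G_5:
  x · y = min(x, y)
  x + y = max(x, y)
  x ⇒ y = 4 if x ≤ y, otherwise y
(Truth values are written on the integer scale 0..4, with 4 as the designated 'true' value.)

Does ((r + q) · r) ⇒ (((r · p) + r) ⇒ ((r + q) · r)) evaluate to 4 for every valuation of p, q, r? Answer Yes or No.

At p = 2, q = 4, r = 0, for instance:
r + q = 0 + 4 = 4
(r + q) · r = 4 · 0 = 0
r · p = 0 · 2 = 0
(r · p) + r = 0 + 0 = 0
((r · p) + r) ⇒ ((r + q) · r) = 0 ⇒ 0 = 4
((r + q) · r) ⇒ (((r · p) + r) ⇒ ((r + q) · r)) = 0 ⇒ 4 = 4
and checking the remaining 124 assignments likewise gives ≥ 4 in every case.

Yes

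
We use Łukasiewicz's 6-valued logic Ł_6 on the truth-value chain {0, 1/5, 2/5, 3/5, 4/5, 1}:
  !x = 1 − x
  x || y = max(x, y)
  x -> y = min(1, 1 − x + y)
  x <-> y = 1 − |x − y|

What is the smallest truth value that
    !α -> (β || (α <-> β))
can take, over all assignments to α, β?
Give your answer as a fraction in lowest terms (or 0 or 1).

3/5

Take α = 0, β = 2/5:
!α = !0 = 1
α <-> β = 0 <-> 2/5 = 3/5
β || (α <-> β) = 2/5 || 3/5 = 3/5
!α -> (β || (α <-> β)) = 1 -> 3/5 = 3/5
No assignment yields a value below 3/5, so this is the minimum.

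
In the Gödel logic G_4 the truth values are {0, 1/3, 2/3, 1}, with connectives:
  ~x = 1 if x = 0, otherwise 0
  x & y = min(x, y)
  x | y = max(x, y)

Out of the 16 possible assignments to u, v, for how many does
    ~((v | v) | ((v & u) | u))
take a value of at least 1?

u = 0, v = 0 ↦ 1  ≥
u = 0, v = 1/3 ↦ 0  <
u = 0, v = 2/3 ↦ 0  <
u = 0, v = 1 ↦ 0  <
u = 1/3, v = 0 ↦ 0  <
u = 1/3, v = 1/3 ↦ 0  <
u = 1/3, v = 2/3 ↦ 0  <
u = 1/3, v = 1 ↦ 0  <
u = 2/3, v = 0 ↦ 0  <
u = 2/3, v = 1/3 ↦ 0  <
u = 2/3, v = 2/3 ↦ 0  <
u = 2/3, v = 1 ↦ 0  <
u = 1, v = 0 ↦ 0  <
u = 1, v = 1/3 ↦ 0  <
u = 1, v = 2/3 ↦ 0  <
u = 1, v = 1 ↦ 0  <
So 1 of the 16 assignments meets the threshold.

1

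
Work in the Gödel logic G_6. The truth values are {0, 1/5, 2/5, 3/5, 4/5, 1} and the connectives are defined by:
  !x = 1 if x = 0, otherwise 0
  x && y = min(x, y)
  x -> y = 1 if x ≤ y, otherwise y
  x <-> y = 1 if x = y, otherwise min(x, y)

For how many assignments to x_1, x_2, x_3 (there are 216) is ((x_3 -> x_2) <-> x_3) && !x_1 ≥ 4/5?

value 1: 1 assignment (counts)
value 4/5: 3 assignments (counts)
value 3/5: 5 assignments
value 2/5: 7 assignments
value 1/5: 9 assignments
value 0: 191 assignments
So 4 of the 216 assignments meet the threshold.

4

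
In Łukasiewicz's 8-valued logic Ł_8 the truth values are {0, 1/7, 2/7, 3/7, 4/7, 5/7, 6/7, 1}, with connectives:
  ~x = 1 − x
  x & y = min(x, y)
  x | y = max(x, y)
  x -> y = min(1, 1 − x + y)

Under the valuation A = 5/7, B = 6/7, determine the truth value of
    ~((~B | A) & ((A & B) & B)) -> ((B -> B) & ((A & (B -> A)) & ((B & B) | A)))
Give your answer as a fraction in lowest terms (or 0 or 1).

1

~B = ~6/7 = 1/7
~B | A = 1/7 | 5/7 = 5/7
A & B = 5/7 & 6/7 = 5/7
(A & B) & B = 5/7 & 6/7 = 5/7
(~B | A) & ((A & B) & B) = 5/7 & 5/7 = 5/7
~((~B | A) & ((A & B) & B)) = ~5/7 = 2/7
B -> B = 6/7 -> 6/7 = 1
B -> A = 6/7 -> 5/7 = 6/7
A & (B -> A) = 5/7 & 6/7 = 5/7
B & B = 6/7 & 6/7 = 6/7
(B & B) | A = 6/7 | 5/7 = 6/7
(A & (B -> A)) & ((B & B) | A) = 5/7 & 6/7 = 5/7
(B -> B) & ((A & (B -> A)) & ((B & B) | A)) = 1 & 5/7 = 5/7
~((~B | A) & ((A & B) & B)) -> ((B -> B) & ((A & (B -> A)) & ((B & B) | A))) = 2/7 -> 5/7 = 1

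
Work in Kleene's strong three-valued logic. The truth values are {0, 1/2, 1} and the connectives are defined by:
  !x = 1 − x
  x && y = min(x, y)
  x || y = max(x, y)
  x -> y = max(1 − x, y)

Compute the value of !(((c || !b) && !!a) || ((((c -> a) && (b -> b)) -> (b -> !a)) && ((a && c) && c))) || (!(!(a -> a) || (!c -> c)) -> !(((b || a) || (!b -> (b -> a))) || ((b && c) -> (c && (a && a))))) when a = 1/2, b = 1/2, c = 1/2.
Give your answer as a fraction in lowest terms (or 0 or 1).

1/2

!b = !1/2 = 1/2
c || !b = 1/2 || 1/2 = 1/2
!a = !1/2 = 1/2
!!a = !1/2 = 1/2
(c || !b) && !!a = 1/2 && 1/2 = 1/2
c -> a = 1/2 -> 1/2 = 1/2
b -> b = 1/2 -> 1/2 = 1/2
(c -> a) && (b -> b) = 1/2 && 1/2 = 1/2
!a = !1/2 = 1/2
b -> !a = 1/2 -> 1/2 = 1/2
((c -> a) && (b -> b)) -> (b -> !a) = 1/2 -> 1/2 = 1/2
a && c = 1/2 && 1/2 = 1/2
(a && c) && c = 1/2 && 1/2 = 1/2
(((c -> a) && (b -> b)) -> (b -> !a)) && ((a && c) && c) = 1/2 && 1/2 = 1/2
((c || !b) && !!a) || ((((c -> a) && (b -> b)) -> (b -> !a)) && ((a && c) && c)) = 1/2 || 1/2 = 1/2
!(((c || !b) && !!a) || ((((c -> a) && (b -> b)) -> (b -> !a)) && ((a && c) && c))) = !1/2 = 1/2
a -> a = 1/2 -> 1/2 = 1/2
!(a -> a) = !1/2 = 1/2
!c = !1/2 = 1/2
!c -> c = 1/2 -> 1/2 = 1/2
!(a -> a) || (!c -> c) = 1/2 || 1/2 = 1/2
!(!(a -> a) || (!c -> c)) = !1/2 = 1/2
b || a = 1/2 || 1/2 = 1/2
!b = !1/2 = 1/2
b -> a = 1/2 -> 1/2 = 1/2
!b -> (b -> a) = 1/2 -> 1/2 = 1/2
(b || a) || (!b -> (b -> a)) = 1/2 || 1/2 = 1/2
b && c = 1/2 && 1/2 = 1/2
a && a = 1/2 && 1/2 = 1/2
c && (a && a) = 1/2 && 1/2 = 1/2
(b && c) -> (c && (a && a)) = 1/2 -> 1/2 = 1/2
((b || a) || (!b -> (b -> a))) || ((b && c) -> (c && (a && a))) = 1/2 || 1/2 = 1/2
!(((b || a) || (!b -> (b -> a))) || ((b && c) -> (c && (a && a)))) = !1/2 = 1/2
!(!(a -> a) || (!c -> c)) -> !(((b || a) || (!b -> (b -> a))) || ((b && c) -> (c && (a && a)))) = 1/2 -> 1/2 = 1/2
!(((c || !b) && !!a) || ((((c -> a) && (b -> b)) -> (b -> !a)) && ((a && c) && c))) || (!(!(a -> a) || (!c -> c)) -> !(((b || a) || (!b -> (b -> a))) || ((b && c) -> (c && (a && a))))) = 1/2 || 1/2 = 1/2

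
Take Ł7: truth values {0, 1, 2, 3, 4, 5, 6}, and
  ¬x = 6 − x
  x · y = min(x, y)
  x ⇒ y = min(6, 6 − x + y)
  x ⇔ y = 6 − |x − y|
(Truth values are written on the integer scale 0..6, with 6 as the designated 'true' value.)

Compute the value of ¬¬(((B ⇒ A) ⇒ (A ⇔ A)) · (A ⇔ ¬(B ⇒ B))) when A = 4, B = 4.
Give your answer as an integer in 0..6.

B ⇒ A = 4 ⇒ 4 = 6
A ⇔ A = 4 ⇔ 4 = 6
(B ⇒ A) ⇒ (A ⇔ A) = 6 ⇒ 6 = 6
B ⇒ B = 4 ⇒ 4 = 6
¬(B ⇒ B) = ¬6 = 0
A ⇔ ¬(B ⇒ B) = 4 ⇔ 0 = 2
((B ⇒ A) ⇒ (A ⇔ A)) · (A ⇔ ¬(B ⇒ B)) = 6 · 2 = 2
¬(((B ⇒ A) ⇒ (A ⇔ A)) · (A ⇔ ¬(B ⇒ B))) = ¬2 = 4
¬¬(((B ⇒ A) ⇒ (A ⇔ A)) · (A ⇔ ¬(B ⇒ B))) = ¬4 = 2

2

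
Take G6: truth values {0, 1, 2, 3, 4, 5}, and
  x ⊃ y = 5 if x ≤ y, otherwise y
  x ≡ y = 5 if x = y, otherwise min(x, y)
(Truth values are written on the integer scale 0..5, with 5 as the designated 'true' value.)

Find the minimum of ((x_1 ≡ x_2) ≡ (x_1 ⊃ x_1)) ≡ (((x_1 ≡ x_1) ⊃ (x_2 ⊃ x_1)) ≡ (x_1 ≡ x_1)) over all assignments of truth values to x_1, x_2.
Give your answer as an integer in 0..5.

0

Take x_1 = 1, x_2 = 0:
x_1 ≡ x_2 = 1 ≡ 0 = 0
x_1 ⊃ x_1 = 1 ⊃ 1 = 5
(x_1 ≡ x_2) ≡ (x_1 ⊃ x_1) = 0 ≡ 5 = 0
x_1 ≡ x_1 = 1 ≡ 1 = 5
x_2 ⊃ x_1 = 0 ⊃ 1 = 5
(x_1 ≡ x_1) ⊃ (x_2 ⊃ x_1) = 5 ⊃ 5 = 5
x_1 ≡ x_1 = 1 ≡ 1 = 5
((x_1 ≡ x_1) ⊃ (x_2 ⊃ x_1)) ≡ (x_1 ≡ x_1) = 5 ≡ 5 = 5
((x_1 ≡ x_2) ≡ (x_1 ⊃ x_1)) ≡ (((x_1 ≡ x_1) ⊃ (x_2 ⊃ x_1)) ≡ (x_1 ≡ x_1)) = 0 ≡ 5 = 0
No assignment yields a value below 0, so this is the minimum.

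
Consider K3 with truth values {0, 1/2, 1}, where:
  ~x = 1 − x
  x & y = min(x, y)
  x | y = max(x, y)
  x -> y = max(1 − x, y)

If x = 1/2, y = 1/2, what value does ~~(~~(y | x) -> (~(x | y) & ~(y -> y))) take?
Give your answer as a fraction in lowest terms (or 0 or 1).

y | x = 1/2 | 1/2 = 1/2
~(y | x) = ~1/2 = 1/2
~~(y | x) = ~1/2 = 1/2
x | y = 1/2 | 1/2 = 1/2
~(x | y) = ~1/2 = 1/2
y -> y = 1/2 -> 1/2 = 1/2
~(y -> y) = ~1/2 = 1/2
~(x | y) & ~(y -> y) = 1/2 & 1/2 = 1/2
~~(y | x) -> (~(x | y) & ~(y -> y)) = 1/2 -> 1/2 = 1/2
~(~~(y | x) -> (~(x | y) & ~(y -> y))) = ~1/2 = 1/2
~~(~~(y | x) -> (~(x | y) & ~(y -> y))) = ~1/2 = 1/2

1/2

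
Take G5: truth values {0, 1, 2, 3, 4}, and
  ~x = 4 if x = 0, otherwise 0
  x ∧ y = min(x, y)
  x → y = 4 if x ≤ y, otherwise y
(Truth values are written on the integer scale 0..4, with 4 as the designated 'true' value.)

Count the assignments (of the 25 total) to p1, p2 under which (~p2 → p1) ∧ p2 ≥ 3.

10

value 4: 5 assignments (counts)
value 3: 5 assignments (counts)
value 2: 5 assignments
value 1: 5 assignments
value 0: 5 assignments
So 10 of the 25 assignments meet the threshold.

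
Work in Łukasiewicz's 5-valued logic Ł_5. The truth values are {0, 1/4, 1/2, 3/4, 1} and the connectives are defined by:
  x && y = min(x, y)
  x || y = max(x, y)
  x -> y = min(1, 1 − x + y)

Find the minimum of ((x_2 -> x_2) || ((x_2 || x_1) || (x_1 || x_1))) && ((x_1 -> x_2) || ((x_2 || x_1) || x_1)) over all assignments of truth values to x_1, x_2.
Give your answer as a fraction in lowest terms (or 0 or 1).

1/2

Take x_1 = 1/2, x_2 = 0:
x_2 -> x_2 = 0 -> 0 = 1
x_2 || x_1 = 0 || 1/2 = 1/2
x_1 || x_1 = 1/2 || 1/2 = 1/2
(x_2 || x_1) || (x_1 || x_1) = 1/2 || 1/2 = 1/2
(x_2 -> x_2) || ((x_2 || x_1) || (x_1 || x_1)) = 1 || 1/2 = 1
x_1 -> x_2 = 1/2 -> 0 = 1/2
x_2 || x_1 = 0 || 1/2 = 1/2
(x_2 || x_1) || x_1 = 1/2 || 1/2 = 1/2
(x_1 -> x_2) || ((x_2 || x_1) || x_1) = 1/2 || 1/2 = 1/2
((x_2 -> x_2) || ((x_2 || x_1) || (x_1 || x_1))) && ((x_1 -> x_2) || ((x_2 || x_1) || x_1)) = 1 && 1/2 = 1/2
No assignment yields a value below 1/2, so this is the minimum.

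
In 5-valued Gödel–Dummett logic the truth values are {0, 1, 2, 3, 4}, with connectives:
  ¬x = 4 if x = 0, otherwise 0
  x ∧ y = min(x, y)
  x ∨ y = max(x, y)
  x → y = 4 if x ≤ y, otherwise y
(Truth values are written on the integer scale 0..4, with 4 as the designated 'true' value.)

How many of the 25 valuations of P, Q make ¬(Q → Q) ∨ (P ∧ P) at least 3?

10

value 4: 5 assignments (counts)
value 3: 5 assignments (counts)
value 2: 5 assignments
value 1: 5 assignments
value 0: 5 assignments
So 10 of the 25 assignments meet the threshold.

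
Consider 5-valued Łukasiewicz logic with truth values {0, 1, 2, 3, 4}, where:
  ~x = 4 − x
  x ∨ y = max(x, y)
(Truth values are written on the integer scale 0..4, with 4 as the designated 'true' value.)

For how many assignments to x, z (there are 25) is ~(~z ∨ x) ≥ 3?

4

value 4: 1 assignment (counts)
value 3: 3 assignments (counts)
value 2: 5 assignments
value 1: 7 assignments
value 0: 9 assignments
So 4 of the 25 assignments meet the threshold.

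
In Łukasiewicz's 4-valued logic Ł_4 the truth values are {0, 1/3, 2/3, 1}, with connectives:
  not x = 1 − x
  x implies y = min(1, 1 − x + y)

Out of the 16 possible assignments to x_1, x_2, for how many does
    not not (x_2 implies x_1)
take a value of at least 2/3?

x_1 = 0, x_2 = 0 ↦ 1  ≥
x_1 = 0, x_2 = 1/3 ↦ 2/3  ≥
x_1 = 0, x_2 = 2/3 ↦ 1/3  <
x_1 = 0, x_2 = 1 ↦ 0  <
x_1 = 1/3, x_2 = 0 ↦ 1  ≥
x_1 = 1/3, x_2 = 1/3 ↦ 1  ≥
x_1 = 1/3, x_2 = 2/3 ↦ 2/3  ≥
x_1 = 1/3, x_2 = 1 ↦ 1/3  <
x_1 = 2/3, x_2 = 0 ↦ 1  ≥
x_1 = 2/3, x_2 = 1/3 ↦ 1  ≥
x_1 = 2/3, x_2 = 2/3 ↦ 1  ≥
x_1 = 2/3, x_2 = 1 ↦ 2/3  ≥
x_1 = 1, x_2 = 0 ↦ 1  ≥
x_1 = 1, x_2 = 1/3 ↦ 1  ≥
x_1 = 1, x_2 = 2/3 ↦ 1  ≥
x_1 = 1, x_2 = 1 ↦ 1  ≥
So 13 of the 16 assignments meet the threshold.

13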